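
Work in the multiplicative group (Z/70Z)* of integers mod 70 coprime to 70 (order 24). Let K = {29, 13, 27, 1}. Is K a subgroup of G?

|K| = 4 divides |G| = 24, consistent with Lagrange.
K contains the identity, every element's inverse is in K, and K is closed under ·: it is a subgroup.
In fact K = ⟨27⟩.

Yes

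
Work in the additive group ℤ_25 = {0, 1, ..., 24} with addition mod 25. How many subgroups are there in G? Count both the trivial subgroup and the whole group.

3

Subgroups of the cyclic group ℤ_25 correspond bijectively to divisors of 25.
Divisors of 25: 1, 5, 25.
So ℤ_25 has 3 subgroups.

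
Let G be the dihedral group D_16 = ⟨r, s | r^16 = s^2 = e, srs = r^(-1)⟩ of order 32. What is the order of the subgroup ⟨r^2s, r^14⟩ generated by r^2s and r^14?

16

|⟨r^2s⟩| = 2 and |⟨r^14⟩| = 8, so |H| is a multiple of lcm(2, 8) = 8 and divides |G| = 32.
Closing under the operation: H = {e, r^2, r^4, r^6, r^8, r^10, r^12, r^14, s, r^2s, r^4s, r^6s, r^8s, r^10s, r^12s, r^14s}, so |H| = 16.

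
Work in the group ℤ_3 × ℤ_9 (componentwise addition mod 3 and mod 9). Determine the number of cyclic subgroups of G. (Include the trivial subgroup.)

8

Each element a generates a cyclic subgroup ⟨a⟩; distinct elements may generate the same one (a cyclic group of order d has φ(d) generators).
Cyclic subgroups by order — order 1: 1; order 3: 4; order 9: 3.
Total: 8.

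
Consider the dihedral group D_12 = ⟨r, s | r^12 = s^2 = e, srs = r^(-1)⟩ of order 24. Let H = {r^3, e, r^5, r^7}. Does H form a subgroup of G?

No

r^3 ∈ H but its inverse r^9 ∉ H, so H is not a subgroup.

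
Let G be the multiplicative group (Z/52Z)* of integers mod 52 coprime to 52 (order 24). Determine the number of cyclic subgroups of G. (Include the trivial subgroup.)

12

A cyclic subgroup of order d is generated by each of its φ(d) elements of order d, so the cyclic subgroups of order d number (#elements of order d)/φ(d).
Cyclic subgroups by order — order 1: 1; order 2: 3; order 3: 1; order 4: 2; order 6: 3; order 12: 2.
Total: 12.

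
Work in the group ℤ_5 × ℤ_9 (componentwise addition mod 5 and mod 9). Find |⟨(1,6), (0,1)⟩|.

|⟨(1,6)⟩| = 15 and |⟨(0,1)⟩| = 9, so |H| is a multiple of lcm(15, 9) = 45 and divides |G| = 45.
Closing {(1,6), (0,1)} under the group operation gives all of G, so |H| = 45.

45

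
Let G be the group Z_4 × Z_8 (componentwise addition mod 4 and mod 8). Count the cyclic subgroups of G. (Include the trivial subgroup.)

14

Each element a generates a cyclic subgroup ⟨a⟩; distinct elements may generate the same one (a cyclic group of order d has φ(d) generators).
Cyclic subgroups by order — order 1: 1; order 2: 3; order 4: 6; order 8: 4.
Total: 14.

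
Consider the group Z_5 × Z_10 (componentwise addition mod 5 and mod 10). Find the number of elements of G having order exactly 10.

24

An element (a,b) has order lcm(ord(a), ord(b)); count pairs with lcm equal to 10.
Enumerating gives 24 such elements.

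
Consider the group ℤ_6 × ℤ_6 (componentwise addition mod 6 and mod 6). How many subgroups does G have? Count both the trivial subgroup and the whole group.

30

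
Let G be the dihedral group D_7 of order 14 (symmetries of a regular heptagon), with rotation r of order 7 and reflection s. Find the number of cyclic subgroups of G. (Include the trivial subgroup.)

Each element a generates a cyclic subgroup ⟨a⟩; distinct elements may generate the same one (a cyclic group of order d has φ(d) generators).
Cyclic subgroups by order — order 1: 1; order 2: 7; order 7: 1.
Total: 9.

9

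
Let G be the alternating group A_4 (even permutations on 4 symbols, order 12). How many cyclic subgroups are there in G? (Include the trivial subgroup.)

Each element a generates a cyclic subgroup ⟨a⟩; distinct elements may generate the same one (a cyclic group of order d has φ(d) generators).
Cyclic subgroups by order — order 1: 1; order 2: 3; order 3: 4.
Total: 8.

8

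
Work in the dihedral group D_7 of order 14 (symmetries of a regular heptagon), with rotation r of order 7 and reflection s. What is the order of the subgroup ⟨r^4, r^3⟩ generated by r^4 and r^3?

7

|⟨r^4⟩| = 7 and |⟨r^3⟩| = 7, so |H| is a multiple of lcm(7, 7) = 7 and divides |G| = 14.
Closing under the operation: H = {e, r, r^2, r^3, r^4, r^5, r^6}, so |H| = 7.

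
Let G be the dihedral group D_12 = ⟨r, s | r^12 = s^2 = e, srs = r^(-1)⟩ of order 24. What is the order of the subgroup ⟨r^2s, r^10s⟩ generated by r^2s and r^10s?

|⟨r^2s⟩| = 2 and |⟨r^10s⟩| = 2, so |H| is a multiple of lcm(2, 2) = 2 and divides |G| = 24.
Closing under the operation: H = {e, r^4, r^8, r^2s, r^6s, r^10s}, so |H| = 6.

6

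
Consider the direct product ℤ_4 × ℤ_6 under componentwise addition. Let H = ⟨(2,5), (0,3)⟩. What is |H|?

12

|⟨(2,5)⟩| = 6 and |⟨(0,3)⟩| = 2, so |H| is a multiple of lcm(6, 2) = 6 and divides |G| = 24.
Closing under the operation: H = {(0,0), (0,1), (0,2), (0,3), (0,4), (0,5), (2,0), (2,1), (2,2), (2,3), (2,4), (2,5)}, so |H| = 12.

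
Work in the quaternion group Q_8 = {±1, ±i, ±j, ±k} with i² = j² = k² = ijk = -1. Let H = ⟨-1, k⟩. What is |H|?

4

|⟨-1⟩| = 2 and |⟨k⟩| = 4, so |H| is a multiple of lcm(2, 4) = 4 and divides |G| = 8.
Closing under the operation: H = {1, -1, k, -k}, so |H| = 4.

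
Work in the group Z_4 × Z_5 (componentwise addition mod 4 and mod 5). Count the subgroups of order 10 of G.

1

|G| = 20 and 10 | 20, so subgroups of order 10 are possible by Lagrange.
The subgroups of order 10 are: {(0,0), (0,1), (0,2), (0,3), (0,4), (2,0), (2,1), (2,2), (2,3), (2,4)}.
So G has 1 subgroup of order 10.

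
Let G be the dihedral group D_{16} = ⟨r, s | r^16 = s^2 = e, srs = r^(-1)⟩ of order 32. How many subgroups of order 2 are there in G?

17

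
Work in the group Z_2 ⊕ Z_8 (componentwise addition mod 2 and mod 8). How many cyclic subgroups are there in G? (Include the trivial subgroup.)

Group the elements of G by the cyclic subgroup they generate; each cyclic subgroup of order d accounts for φ(d) elements.
Cyclic subgroups by order — order 1: 1; order 2: 3; order 4: 2; order 8: 2.
Total: 8.

8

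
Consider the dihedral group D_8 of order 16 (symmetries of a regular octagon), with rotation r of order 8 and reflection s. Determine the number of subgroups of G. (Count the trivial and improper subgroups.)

19

|G| = 16, so by Lagrange every subgroup order divides 16. Divisors: 1, 2, 4, 8, 16.
Subgroups by order — order 1: 1; order 2: 9; order 4: 5; order 8: 3; order 16: 1.
Total: 1 + 9 + 5 + 3 + 1 = 19.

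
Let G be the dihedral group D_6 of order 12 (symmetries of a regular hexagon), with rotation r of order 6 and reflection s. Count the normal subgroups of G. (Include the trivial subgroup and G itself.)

7

G has 16 subgroups. Checking conjugation-invariance by order — order 1: 1/1 normal; order 2: 1/7 normal; order 3: 1/1 normal; order 4: 0/3 normal; order 6: 3/3 normal; order 12: 1/1 normal.
Total normal subgroups: 7.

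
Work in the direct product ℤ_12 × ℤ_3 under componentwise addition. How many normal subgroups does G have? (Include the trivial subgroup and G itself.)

G is abelian, so every subgroup is normal.
G has 18 subgroups in total, hence 18 normal subgroups.

18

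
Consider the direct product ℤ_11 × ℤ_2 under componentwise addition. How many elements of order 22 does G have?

An element (a,b) has order lcm(ord(a), ord(b)); count pairs with lcm equal to 22.
Enumerating gives 10 such elements.

10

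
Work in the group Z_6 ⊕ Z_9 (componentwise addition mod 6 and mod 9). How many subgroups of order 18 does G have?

4

|G| = 54 and 18 | 54, so subgroups of order 18 are possible by Lagrange.
The subgroups of order 18 are: {(0,0), (0,1), (0,2), (0,3), (0,4), (0,5), (0,6), (0,7), (0,8), (3,0), (3,1), (3,2), (3,3), (3,4), (3,5), (3,6), (3,7), (3,8)}; {(0,0), (0,3), (0,6), (1,0), (1,3), (1,6), (2,0), (2,3), (2,6), (3,0), (3,3), (3,6), (4,0), (4,3), (4,6), (5,0), (5,3), (5,6)}; {(0,0), (0,3), (0,6), (1,1), (1,4), (1,7), (2,2), (2,5), (2,8), (3,0), (3,3), (3,6), (4,1), (4,4), (4,7), (5,2), (5,5), (5,8)}; {(0,0), (0,3), (0,6), (1,2), (1,5), (1,8), (2,1), (2,4), (2,7), (3,0), (3,3), (3,6), (4,2), (4,5), (4,8), (5,1), (5,4), (5,7)}.
So G has 4 subgroups of order 18.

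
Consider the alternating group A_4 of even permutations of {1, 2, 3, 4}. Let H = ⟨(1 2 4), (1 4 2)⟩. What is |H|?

|⟨(1 2 4)⟩| = 3 and |⟨(1 4 2)⟩| = 3, so |H| is a multiple of lcm(3, 3) = 3 and divides |G| = 12.
Closing under the operation: H = {e, (1 2 4), (1 4 2)}, so |H| = 3.

3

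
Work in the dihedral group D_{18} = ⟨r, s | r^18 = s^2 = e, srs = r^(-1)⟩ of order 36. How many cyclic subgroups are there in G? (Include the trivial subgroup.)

Each element a generates a cyclic subgroup ⟨a⟩; distinct elements may generate the same one (a cyclic group of order d has φ(d) generators).
Cyclic subgroups by order — order 1: 1; order 2: 19; order 3: 1; order 6: 1; order 9: 1; order 18: 1.
Total: 24.

24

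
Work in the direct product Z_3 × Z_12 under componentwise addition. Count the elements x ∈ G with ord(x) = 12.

An element (a,b) has order lcm(ord(a), ord(b)); count pairs with lcm equal to 12.
Enumerating gives 16 such elements.

16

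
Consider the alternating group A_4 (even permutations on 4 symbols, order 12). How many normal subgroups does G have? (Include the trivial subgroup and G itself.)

G has 10 subgroups. Checking conjugation-invariance by order — order 1: 1/1 normal; order 2: 0/3 normal; order 3: 0/4 normal; order 4: 1/1 normal; order 12: 1/1 normal.
Total normal subgroups: 3.

3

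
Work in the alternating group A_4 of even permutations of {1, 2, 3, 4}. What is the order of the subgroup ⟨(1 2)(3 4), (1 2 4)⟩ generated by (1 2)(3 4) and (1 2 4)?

12

|⟨(1 2)(3 4)⟩| = 2 and |⟨(1 2 4)⟩| = 3, so |H| is a multiple of lcm(2, 3) = 6 and divides |G| = 12.
Closing {(1 2)(3 4), (1 2 4)} under the group operation gives all of G, so |H| = 12.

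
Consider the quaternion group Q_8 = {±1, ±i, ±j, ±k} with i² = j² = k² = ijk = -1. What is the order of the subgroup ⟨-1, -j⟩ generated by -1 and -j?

|⟨-1⟩| = 2 and |⟨-j⟩| = 4, so |H| is a multiple of lcm(2, 4) = 4 and divides |G| = 8.
Closing under the operation: H = {1, -1, j, -j}, so |H| = 4.

4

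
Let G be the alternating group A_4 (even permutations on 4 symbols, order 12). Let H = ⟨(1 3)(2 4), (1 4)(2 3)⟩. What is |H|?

|⟨(1 3)(2 4)⟩| = 2 and |⟨(1 4)(2 3)⟩| = 2, so |H| is a multiple of lcm(2, 2) = 2 and divides |G| = 12.
Closing under the operation: H = {e, (1 2)(3 4), (1 3)(2 4), (1 4)(2 3)}, so |H| = 4.

4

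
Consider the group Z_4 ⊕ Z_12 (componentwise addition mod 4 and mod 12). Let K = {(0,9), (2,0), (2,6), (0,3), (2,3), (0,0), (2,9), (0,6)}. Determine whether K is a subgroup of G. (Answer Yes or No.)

|K| = 8 divides |G| = 48, consistent with Lagrange.
K contains the identity, every element's inverse is in K, and K is closed under +: it is a subgroup.

Yes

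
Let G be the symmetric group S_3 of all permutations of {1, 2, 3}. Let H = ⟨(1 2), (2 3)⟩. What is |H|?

6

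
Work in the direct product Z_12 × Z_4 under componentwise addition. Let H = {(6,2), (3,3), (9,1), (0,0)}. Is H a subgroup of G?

|H| = 4 divides |G| = 48, consistent with Lagrange.
H contains the identity, every element's inverse is in H, and H is closed under +: it is a subgroup.
In fact H = ⟨(9,1)⟩.

Yes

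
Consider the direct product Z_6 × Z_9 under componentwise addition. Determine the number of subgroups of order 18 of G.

|G| = 54 and 18 | 54, so subgroups of order 18 are possible by Lagrange.
The subgroups of order 18 are: {(0,0), (0,1), (0,2), (0,3), (0,4), (0,5), (0,6), (0,7), (0,8), (3,0), (3,1), (3,2), (3,3), (3,4), (3,5), (3,6), (3,7), (3,8)}; {(0,0), (0,3), (0,6), (1,0), (1,3), (1,6), (2,0), (2,3), (2,6), (3,0), (3,3), (3,6), (4,0), (4,3), (4,6), (5,0), (5,3), (5,6)}; {(0,0), (0,3), (0,6), (1,1), (1,4), (1,7), (2,2), (2,5), (2,8), (3,0), (3,3), (3,6), (4,1), (4,4), (4,7), (5,2), (5,5), (5,8)}; {(0,0), (0,3), (0,6), (1,2), (1,5), (1,8), (2,1), (2,4), (2,7), (3,0), (3,3), (3,6), (4,2), (4,5), (4,8), (5,1), (5,4), (5,7)}.
So G has 4 subgroups of order 18.

4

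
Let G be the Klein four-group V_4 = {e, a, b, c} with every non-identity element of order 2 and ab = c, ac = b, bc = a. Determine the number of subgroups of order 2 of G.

3

|G| = 4 and 2 | 4, so subgroups of order 2 are possible by Lagrange.
The subgroups of order 2 are: {e, a}; {e, b}; {e, c}.
So G has 3 subgroups of order 2.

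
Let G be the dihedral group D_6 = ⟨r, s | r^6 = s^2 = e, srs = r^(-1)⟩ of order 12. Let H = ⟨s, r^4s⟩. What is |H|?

6

|⟨s⟩| = 2 and |⟨r^4s⟩| = 2, so |H| is a multiple of lcm(2, 2) = 2 and divides |G| = 12.
Closing under the operation: H = {e, r^2, r^4, s, r^2s, r^4s}, so |H| = 6.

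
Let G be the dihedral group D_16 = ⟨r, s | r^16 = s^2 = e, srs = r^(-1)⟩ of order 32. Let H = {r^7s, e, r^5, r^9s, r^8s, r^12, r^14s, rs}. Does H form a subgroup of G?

No

r^12 ∈ H but its inverse r^4 ∉ H, so H is not a subgroup.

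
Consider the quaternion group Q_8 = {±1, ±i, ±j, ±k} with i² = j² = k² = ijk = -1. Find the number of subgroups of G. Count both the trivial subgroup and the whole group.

6

|G| = 8, so by Lagrange every subgroup order divides 8. Divisors: 1, 2, 4, 8.
Subgroups by order — order 1: 1; order 2: 1; order 4: 3; order 8: 1.
Total: 1 + 1 + 3 + 1 = 6.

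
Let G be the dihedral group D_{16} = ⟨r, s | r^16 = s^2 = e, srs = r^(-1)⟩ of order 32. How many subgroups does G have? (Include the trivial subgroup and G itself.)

36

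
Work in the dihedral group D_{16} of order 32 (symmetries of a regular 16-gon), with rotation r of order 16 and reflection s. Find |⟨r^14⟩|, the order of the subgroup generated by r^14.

8

Computing powers of r^14: the smallest k with (r^14)^k = e is k = 8.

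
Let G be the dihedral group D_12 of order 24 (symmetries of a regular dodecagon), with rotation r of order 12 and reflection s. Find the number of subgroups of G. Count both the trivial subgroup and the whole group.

34

|G| = 24, so by Lagrange every subgroup order divides 24. Divisors: 1, 2, 3, 4, 6, 8, 12, 24.
Subgroups by order — order 1: 1; order 2: 13; order 3: 1; order 4: 7; order 6: 5; order 8: 3; order 12: 3; order 24: 1.
Total: 1 + 13 + 1 + 7 + 5 + 3 + 3 + 1 = 34.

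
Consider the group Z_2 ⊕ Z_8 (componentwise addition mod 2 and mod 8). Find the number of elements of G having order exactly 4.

An element (a,b) has order lcm(ord(a), ord(b)); count pairs with lcm equal to 4.
Enumerating gives 4 such elements.

4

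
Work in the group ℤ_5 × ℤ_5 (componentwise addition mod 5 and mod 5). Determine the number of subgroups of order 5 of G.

6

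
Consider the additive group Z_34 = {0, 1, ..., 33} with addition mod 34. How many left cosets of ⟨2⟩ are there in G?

|⟨2⟩| = 17 and |G| = 34.
By Lagrange, [G : H] = |G|/|H| = 34/17 = 2.

2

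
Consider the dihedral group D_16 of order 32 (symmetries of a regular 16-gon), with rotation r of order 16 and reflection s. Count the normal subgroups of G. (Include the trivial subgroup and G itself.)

G has 36 subgroups. Checking conjugation-invariance by order — order 1: 1/1 normal; order 2: 1/17 normal; order 4: 1/9 normal; order 8: 1/5 normal; order 16: 3/3 normal; order 32: 1/1 normal.
Total normal subgroups: 8.

8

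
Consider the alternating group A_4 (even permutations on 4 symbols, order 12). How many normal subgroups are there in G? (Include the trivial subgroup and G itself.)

G has 10 subgroups. Checking conjugation-invariance by order — order 1: 1/1 normal; order 2: 0/3 normal; order 3: 0/4 normal; order 4: 1/1 normal; order 12: 1/1 normal.
Total normal subgroups: 3.

3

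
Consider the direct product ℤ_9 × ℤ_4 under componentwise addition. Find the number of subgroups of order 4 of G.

|G| = 36 and 4 | 36, so subgroups of order 4 are possible by Lagrange.
The subgroups of order 4 are: {(0,0), (0,1), (0,2), (0,3)}.
So G has 1 subgroup of order 4.

1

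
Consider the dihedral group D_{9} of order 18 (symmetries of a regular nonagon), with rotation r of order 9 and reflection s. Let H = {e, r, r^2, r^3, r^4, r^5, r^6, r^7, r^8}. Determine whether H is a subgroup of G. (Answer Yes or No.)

Yes

|H| = 9 divides |G| = 18, consistent with Lagrange.
H contains the identity, every element's inverse is in H, and H is closed under ·: it is a subgroup.
In fact H = ⟨r^4⟩.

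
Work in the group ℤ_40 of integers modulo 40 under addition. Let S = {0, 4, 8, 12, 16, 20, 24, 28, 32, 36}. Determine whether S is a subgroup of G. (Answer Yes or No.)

Yes

|S| = 10 divides |G| = 40, consistent with Lagrange.
S contains the identity, every element's inverse is in S, and S is closed under +: it is a subgroup.
In fact S = ⟨4⟩.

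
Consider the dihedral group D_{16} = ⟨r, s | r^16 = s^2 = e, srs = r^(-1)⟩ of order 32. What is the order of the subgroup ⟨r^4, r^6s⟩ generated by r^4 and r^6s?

8

|⟨r^4⟩| = 4 and |⟨r^6s⟩| = 2, so |H| is a multiple of lcm(4, 2) = 4 and divides |G| = 32.
Closing under the operation: H = {e, r^4, r^8, r^12, r^2s, r^6s, r^10s, r^14s}, so |H| = 8.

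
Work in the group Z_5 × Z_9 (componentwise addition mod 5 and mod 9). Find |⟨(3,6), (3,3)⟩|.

15

|⟨(3,6)⟩| = 15 and |⟨(3,3)⟩| = 15, so |H| is a multiple of lcm(15, 15) = 15 and divides |G| = 45.
Closing under the operation: H = {(0,0), (0,3), (0,6), (1,0), (1,3), (1,6), (2,0), (2,3), (2,6), (3,0), (3,3), (3,6), (4,0), (4,3), (4,6)}, so |H| = 15.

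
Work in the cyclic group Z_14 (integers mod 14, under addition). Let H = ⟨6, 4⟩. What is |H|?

|⟨6⟩| = 7 and |⟨4⟩| = 7, so |H| is a multiple of lcm(7, 7) = 7 and divides |G| = 14.
Closing under the operation: H = {0, 2, 4, 6, 8, 10, 12}, so |H| = 7.

7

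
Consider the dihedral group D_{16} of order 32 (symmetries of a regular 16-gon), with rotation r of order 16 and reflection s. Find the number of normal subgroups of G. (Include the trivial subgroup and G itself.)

G has 36 subgroups. Checking conjugation-invariance by order — order 1: 1/1 normal; order 2: 1/17 normal; order 4: 1/9 normal; order 8: 1/5 normal; order 16: 3/3 normal; order 32: 1/1 normal.
Total normal subgroups: 8.

8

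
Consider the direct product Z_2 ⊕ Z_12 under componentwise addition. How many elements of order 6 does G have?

An element (a,b) has order lcm(ord(a), ord(b)); count pairs with lcm equal to 6.
Enumerating gives 6 such elements.

6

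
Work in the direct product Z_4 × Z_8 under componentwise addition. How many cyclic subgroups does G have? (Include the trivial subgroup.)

14

A cyclic subgroup of order d is generated by each of its φ(d) elements of order d, so the cyclic subgroups of order d number (#elements of order d)/φ(d).
Cyclic subgroups by order — order 1: 1; order 2: 3; order 4: 6; order 8: 4.
Total: 14.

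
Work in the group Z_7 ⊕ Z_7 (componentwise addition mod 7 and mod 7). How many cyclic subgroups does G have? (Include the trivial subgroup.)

9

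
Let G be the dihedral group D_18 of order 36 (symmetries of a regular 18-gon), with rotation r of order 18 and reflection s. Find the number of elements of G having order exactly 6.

2

The elements of order 6 are: r^3, r^15.
That's 2.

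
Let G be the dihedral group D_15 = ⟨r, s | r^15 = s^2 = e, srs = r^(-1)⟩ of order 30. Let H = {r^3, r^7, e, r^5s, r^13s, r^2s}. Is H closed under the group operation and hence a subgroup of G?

No

r^7 ∈ H but its inverse r^8 ∉ H, so H is not a subgroup.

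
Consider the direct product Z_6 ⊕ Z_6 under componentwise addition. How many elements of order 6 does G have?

An element (a,b) has order lcm(ord(a), ord(b)); count pairs with lcm equal to 6.
Enumerating gives 24 such elements.

24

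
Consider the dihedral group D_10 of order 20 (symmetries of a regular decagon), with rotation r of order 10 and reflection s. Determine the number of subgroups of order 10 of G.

3

|G| = 20 and 10 | 20, so subgroups of order 10 are possible by Lagrange.
The subgroups of order 10 are: {e, r, r^2, r^3, r^4, r^5, r^6, r^7, r^8, r^9}; {e, r^2, r^4, r^6, r^8, s, r^2s, r^4s, r^6s, r^8s}; {e, r^2, r^4, r^6, r^8, rs, r^3s, r^5s, r^7s, r^9s}.
So G has 3 subgroups of order 10.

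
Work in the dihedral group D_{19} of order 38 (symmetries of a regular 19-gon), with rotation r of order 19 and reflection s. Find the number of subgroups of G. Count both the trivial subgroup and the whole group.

|G| = 38, so by Lagrange every subgroup order divides 38. Divisors: 1, 2, 19, 38.
Subgroups by order — order 1: 1; order 2: 19; order 19: 1; order 38: 1.
Total: 1 + 19 + 1 + 1 = 22.

22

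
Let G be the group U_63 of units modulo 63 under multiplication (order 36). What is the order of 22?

3

Compute successive powers of 22 mod 63: 22, 43, 1; 22^3 ≡ 1 (mod 63).
So |⟨22⟩| = 3.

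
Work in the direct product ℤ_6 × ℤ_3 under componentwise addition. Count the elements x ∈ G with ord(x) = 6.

An element (a,b) has order lcm(ord(a), ord(b)); count pairs with lcm equal to 6.
Enumerating gives 8 such elements.

8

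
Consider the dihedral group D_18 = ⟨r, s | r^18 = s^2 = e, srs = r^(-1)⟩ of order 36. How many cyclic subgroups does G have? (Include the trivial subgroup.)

24

Group the elements of G by the cyclic subgroup they generate; each cyclic subgroup of order d accounts for φ(d) elements.
Cyclic subgroups by order — order 1: 1; order 2: 19; order 3: 1; order 6: 1; order 9: 1; order 18: 1.
Total: 24.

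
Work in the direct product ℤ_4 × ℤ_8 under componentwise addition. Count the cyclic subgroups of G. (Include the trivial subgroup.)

14

Group the elements of G by the cyclic subgroup they generate; each cyclic subgroup of order d accounts for φ(d) elements.
Cyclic subgroups by order — order 1: 1; order 2: 3; order 4: 6; order 8: 4.
Total: 14.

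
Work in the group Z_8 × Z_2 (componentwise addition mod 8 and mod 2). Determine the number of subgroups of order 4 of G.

3

|G| = 16 and 4 | 16, so subgroups of order 4 are possible by Lagrange.
The subgroups of order 4 are: {(0,0), (0,1), (4,0), (4,1)}; {(0,0), (2,0), (4,0), (6,0)}; {(0,0), (2,1), (4,0), (6,1)}.
So G has 3 subgroups of order 4.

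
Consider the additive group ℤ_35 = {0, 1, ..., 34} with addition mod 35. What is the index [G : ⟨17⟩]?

1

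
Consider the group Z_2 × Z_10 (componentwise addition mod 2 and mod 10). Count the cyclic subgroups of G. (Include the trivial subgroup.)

8

Group the elements of G by the cyclic subgroup they generate; each cyclic subgroup of order d accounts for φ(d) elements.
Cyclic subgroups by order — order 1: 1; order 2: 3; order 5: 1; order 10: 3.
Total: 8.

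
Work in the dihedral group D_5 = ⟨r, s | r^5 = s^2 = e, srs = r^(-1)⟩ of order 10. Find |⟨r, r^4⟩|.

|⟨r⟩| = 5 and |⟨r^4⟩| = 5, so |H| is a multiple of lcm(5, 5) = 5 and divides |G| = 10.
Closing under the operation: H = {e, r, r^2, r^3, r^4}, so |H| = 5.

5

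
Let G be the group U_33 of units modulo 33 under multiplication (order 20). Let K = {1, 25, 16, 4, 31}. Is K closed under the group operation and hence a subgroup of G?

Yes

|K| = 5 divides |G| = 20, consistent with Lagrange.
K contains the identity, every element's inverse is in K, and K is closed under ·: it is a subgroup.
In fact K = ⟨16⟩.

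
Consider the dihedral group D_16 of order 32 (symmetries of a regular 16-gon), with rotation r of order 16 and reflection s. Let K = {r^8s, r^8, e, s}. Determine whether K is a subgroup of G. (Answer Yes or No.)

Yes

|K| = 4 divides |G| = 32, consistent with Lagrange.
K contains the identity, every element's inverse is in K, and K is closed under ·: it is a subgroup.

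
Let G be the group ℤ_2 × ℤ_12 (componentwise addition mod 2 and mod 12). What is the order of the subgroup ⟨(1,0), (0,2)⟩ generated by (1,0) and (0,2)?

|⟨(1,0)⟩| = 2 and |⟨(0,2)⟩| = 6, so |H| is a multiple of lcm(2, 6) = 6 and divides |G| = 24.
Closing under the operation: H = {(0,0), (0,2), (0,4), (0,6), (0,8), (0,10), (1,0), (1,2), (1,4), (1,6), (1,8), (1,10)}, so |H| = 12.

12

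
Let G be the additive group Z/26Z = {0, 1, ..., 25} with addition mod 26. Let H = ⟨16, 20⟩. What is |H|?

13

|⟨16⟩| = 13 and |⟨20⟩| = 13, so |H| is a multiple of lcm(13, 13) = 13 and divides |G| = 26.
Closing under the operation: H = {0, 2, 4, 6, 8, 10, 12, 14, 16, 18, 20, 22, 24}, so |H| = 13.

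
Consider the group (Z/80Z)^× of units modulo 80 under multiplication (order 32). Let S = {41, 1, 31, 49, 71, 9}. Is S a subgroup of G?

No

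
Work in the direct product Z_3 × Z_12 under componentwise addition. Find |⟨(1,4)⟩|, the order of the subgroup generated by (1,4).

3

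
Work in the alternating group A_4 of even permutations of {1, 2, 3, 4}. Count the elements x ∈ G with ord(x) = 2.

The elements of order 2 are: (1 2)(3 4), (1 3)(2 4), (1 4)(2 3).
That's 3.

3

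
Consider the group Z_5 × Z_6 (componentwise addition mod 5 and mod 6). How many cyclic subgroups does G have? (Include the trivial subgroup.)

8

A cyclic subgroup of order d is generated by each of its φ(d) elements of order d, so the cyclic subgroups of order d number (#elements of order d)/φ(d).
Cyclic subgroups by order — order 1: 1; order 2: 1; order 3: 1; order 5: 1; order 6: 1; order 10: 1; order 15: 1; order 30: 1.
Total: 8.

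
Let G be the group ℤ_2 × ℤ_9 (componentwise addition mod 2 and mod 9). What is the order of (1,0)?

2

The order of (1,0) in Z_2 × Z_9 is lcm(ord(1) in Z_2, ord(0) in Z_9).
ord(1) = 2 and ord(0) = 1, so |⟨(1,0)⟩| = lcm(2, 1) = 2.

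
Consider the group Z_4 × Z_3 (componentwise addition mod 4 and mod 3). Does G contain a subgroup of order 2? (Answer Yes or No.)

2 | 12. A subgroup of order 2 is {(0,0), (2,0)}.

Yes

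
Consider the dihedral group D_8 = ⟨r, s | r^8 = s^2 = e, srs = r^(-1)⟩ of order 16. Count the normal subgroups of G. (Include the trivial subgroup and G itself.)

7

G has 19 subgroups. Checking conjugation-invariance by order — order 1: 1/1 normal; order 2: 1/9 normal; order 4: 1/5 normal; order 8: 3/3 normal; order 16: 1/1 normal.
Total normal subgroups: 7.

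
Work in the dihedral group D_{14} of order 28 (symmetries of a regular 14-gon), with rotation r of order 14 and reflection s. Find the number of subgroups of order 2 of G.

15

|G| = 28 and 2 | 28, so subgroups of order 2 are possible by Lagrange.
The subgroups of order 2 are: {e, r^10s}; {e, r^11s}; {e, r^12s}; {e, r^13s}; … (15 in all).
So G has 15 subgroups of order 2.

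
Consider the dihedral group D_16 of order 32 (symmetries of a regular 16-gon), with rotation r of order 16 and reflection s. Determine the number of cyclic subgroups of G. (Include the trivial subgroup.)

21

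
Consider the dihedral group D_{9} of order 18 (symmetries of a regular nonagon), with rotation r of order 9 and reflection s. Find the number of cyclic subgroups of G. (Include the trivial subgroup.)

12

Group the elements of G by the cyclic subgroup they generate; each cyclic subgroup of order d accounts for φ(d) elements.
Cyclic subgroups by order — order 1: 1; order 2: 9; order 3: 1; order 9: 1.
Total: 12.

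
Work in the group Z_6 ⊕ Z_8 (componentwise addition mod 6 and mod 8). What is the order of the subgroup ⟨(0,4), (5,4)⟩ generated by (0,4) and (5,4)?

|⟨(0,4)⟩| = 2 and |⟨(5,4)⟩| = 6, so |H| is a multiple of lcm(2, 6) = 6 and divides |G| = 48.
Closing under the operation: H = {(0,0), (0,4), (1,0), (1,4), (2,0), (2,4), (3,0), (3,4), (4,0), (4,4), (5,0), (5,4)}, so |H| = 12.

12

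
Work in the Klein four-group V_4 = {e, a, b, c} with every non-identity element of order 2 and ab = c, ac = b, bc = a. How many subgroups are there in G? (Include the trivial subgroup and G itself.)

5

|G| = 4, so by Lagrange every subgroup order divides 4. Divisors: 1, 2, 4.
Subgroups by order — order 1: 1; order 2: 3; order 4: 1.
Total: 1 + 3 + 1 = 5.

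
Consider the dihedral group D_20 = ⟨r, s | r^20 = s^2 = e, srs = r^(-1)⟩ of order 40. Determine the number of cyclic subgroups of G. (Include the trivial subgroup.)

Group the elements of G by the cyclic subgroup they generate; each cyclic subgroup of order d accounts for φ(d) elements.
Cyclic subgroups by order — order 1: 1; order 2: 21; order 4: 1; order 5: 1; order 10: 1; order 20: 1.
Total: 26.

26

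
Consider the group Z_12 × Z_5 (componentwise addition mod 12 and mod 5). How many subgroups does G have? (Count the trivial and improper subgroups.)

|G| = 60, so by Lagrange every subgroup order divides 60. Divisors: 1, 2, 3, 4, 5, 6, 10, 12, 15, 20, 30, 60.
Subgroups by order — order 1: 1; order 2: 1; order 3: 1; order 4: 1; order 5: 1; order 6: 1; order 10: 1; order 12: 1; order 15: 1; order 20: 1; order 30: 1; order 60: 1.
Total: 1 + 1 + 1 + 1 + 1 + 1 + 1 + 1 + 1 + 1 + 1 + 1 = 12.

12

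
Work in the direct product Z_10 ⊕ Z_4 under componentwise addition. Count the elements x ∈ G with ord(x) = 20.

16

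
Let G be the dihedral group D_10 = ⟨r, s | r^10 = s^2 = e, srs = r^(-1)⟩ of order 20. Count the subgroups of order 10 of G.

|G| = 20 and 10 | 20, so subgroups of order 10 are possible by Lagrange.
The subgroups of order 10 are: {e, r, r^2, r^3, r^4, r^5, r^6, r^7, r^8, r^9}; {e, r^2, r^4, r^6, r^8, s, r^2s, r^4s, r^6s, r^8s}; {e, r^2, r^4, r^6, r^8, rs, r^3s, r^5s, r^7s, r^9s}.
So G has 3 subgroups of order 10.

3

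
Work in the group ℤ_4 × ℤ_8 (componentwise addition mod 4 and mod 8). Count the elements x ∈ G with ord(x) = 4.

12

An element (a,b) has order lcm(ord(a), ord(b)); count pairs with lcm equal to 4.
Enumerating gives 12 such elements.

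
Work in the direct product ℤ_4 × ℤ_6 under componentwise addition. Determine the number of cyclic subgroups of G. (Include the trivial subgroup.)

Group the elements of G by the cyclic subgroup they generate; each cyclic subgroup of order d accounts for φ(d) elements.
Cyclic subgroups by order — order 1: 1; order 2: 3; order 3: 1; order 4: 2; order 6: 3; order 12: 2.
Total: 12.

12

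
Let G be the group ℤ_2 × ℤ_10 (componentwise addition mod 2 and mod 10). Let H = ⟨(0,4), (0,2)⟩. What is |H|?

|⟨(0,4)⟩| = 5 and |⟨(0,2)⟩| = 5, so |H| is a multiple of lcm(5, 5) = 5 and divides |G| = 20.
Closing under the operation: H = {(0,0), (0,2), (0,4), (0,6), (0,8)}, so |H| = 5.

5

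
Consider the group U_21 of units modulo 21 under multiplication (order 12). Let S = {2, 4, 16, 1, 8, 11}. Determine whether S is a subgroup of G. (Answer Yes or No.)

Yes

|S| = 6 divides |G| = 12, consistent with Lagrange.
S contains the identity, every element's inverse is in S, and S is closed under ·: it is a subgroup.
In fact S = ⟨2⟩.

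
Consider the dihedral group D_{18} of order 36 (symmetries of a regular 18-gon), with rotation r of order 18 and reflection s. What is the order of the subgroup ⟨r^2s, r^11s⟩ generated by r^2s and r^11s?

|⟨r^2s⟩| = 2 and |⟨r^11s⟩| = 2, so |H| is a multiple of lcm(2, 2) = 2 and divides |G| = 36.
Closing under the operation: H = {e, r^9, r^2s, r^11s}, so |H| = 4.

4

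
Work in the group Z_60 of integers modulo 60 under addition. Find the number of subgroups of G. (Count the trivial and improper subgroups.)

Subgroups of the cyclic group Z_60 correspond bijectively to divisors of 60.
Divisors of 60: 1, 2, 3, 4, 5, 6, 10, 12, 15, 20, 30, 60.
So Z_60 has 12 subgroups.

12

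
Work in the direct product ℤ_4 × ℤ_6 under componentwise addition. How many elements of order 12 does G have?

An element (a,b) has order lcm(ord(a), ord(b)); count pairs with lcm equal to 12.
Enumerating gives 8 such elements.

8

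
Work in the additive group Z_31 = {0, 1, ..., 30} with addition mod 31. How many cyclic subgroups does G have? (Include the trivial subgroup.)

2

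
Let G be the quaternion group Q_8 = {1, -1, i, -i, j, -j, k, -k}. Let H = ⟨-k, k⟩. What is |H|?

4

|⟨-k⟩| = 4 and |⟨k⟩| = 4, so |H| is a multiple of lcm(4, 4) = 4 and divides |G| = 8.
Closing under the operation: H = {1, -1, k, -k}, so |H| = 4.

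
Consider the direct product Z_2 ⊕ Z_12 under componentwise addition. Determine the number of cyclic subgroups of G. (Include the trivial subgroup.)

Group the elements of G by the cyclic subgroup they generate; each cyclic subgroup of order d accounts for φ(d) elements.
Cyclic subgroups by order — order 1: 1; order 2: 3; order 3: 1; order 4: 2; order 6: 3; order 12: 2.
Total: 12.

12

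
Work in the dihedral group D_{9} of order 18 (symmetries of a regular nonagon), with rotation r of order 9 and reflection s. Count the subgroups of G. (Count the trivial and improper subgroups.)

16

|G| = 18, so by Lagrange every subgroup order divides 18. Divisors: 1, 2, 3, 6, 9, 18.
Subgroups by order — order 1: 1; order 2: 9; order 3: 1; order 6: 3; order 9: 1; order 18: 1.
Total: 1 + 9 + 1 + 3 + 1 + 1 = 16.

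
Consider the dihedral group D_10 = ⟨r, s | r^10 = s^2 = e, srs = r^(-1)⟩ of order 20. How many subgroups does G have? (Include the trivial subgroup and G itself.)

22

|G| = 20, so by Lagrange every subgroup order divides 20. Divisors: 1, 2, 4, 5, 10, 20.
Subgroups by order — order 1: 1; order 2: 11; order 4: 5; order 5: 1; order 10: 3; order 20: 1.
Total: 1 + 11 + 5 + 1 + 3 + 1 = 22.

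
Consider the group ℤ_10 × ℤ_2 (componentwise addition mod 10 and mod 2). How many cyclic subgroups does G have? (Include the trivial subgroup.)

8

Group the elements of G by the cyclic subgroup they generate; each cyclic subgroup of order d accounts for φ(d) elements.
Cyclic subgroups by order — order 1: 1; order 2: 3; order 5: 1; order 10: 3.
Total: 8.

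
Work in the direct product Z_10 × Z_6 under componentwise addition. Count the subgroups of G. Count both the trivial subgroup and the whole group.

|G| = 60, so by Lagrange every subgroup order divides 60. Divisors: 1, 2, 3, 4, 5, 6, 10, 12, 15, 20, 30, 60.
Subgroups by order — order 1: 1; order 2: 3; order 3: 1; order 4: 1; order 5: 1; order 6: 3; order 10: 3; order 12: 1; order 15: 1; order 20: 1; order 30: 3; order 60: 1.
Total: 1 + 3 + 1 + 1 + 1 + 3 + 3 + 1 + 1 + 1 + 3 + 1 = 20.

20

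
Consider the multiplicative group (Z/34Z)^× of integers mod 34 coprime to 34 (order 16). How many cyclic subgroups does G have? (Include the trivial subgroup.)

5

Each element a generates a cyclic subgroup ⟨a⟩; distinct elements may generate the same one (a cyclic group of order d has φ(d) generators).
Cyclic subgroups by order — order 1: 1; order 2: 1; order 4: 1; order 8: 1; order 16: 1.
Total: 5.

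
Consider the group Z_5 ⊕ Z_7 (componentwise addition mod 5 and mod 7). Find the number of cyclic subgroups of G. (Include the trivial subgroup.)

4

Group the elements of G by the cyclic subgroup they generate; each cyclic subgroup of order d accounts for φ(d) elements.
Cyclic subgroups by order — order 1: 1; order 5: 1; order 7: 1; order 35: 1.
Total: 4.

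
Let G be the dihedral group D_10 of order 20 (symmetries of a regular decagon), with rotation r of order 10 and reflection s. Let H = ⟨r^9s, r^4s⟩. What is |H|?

4

|⟨r^9s⟩| = 2 and |⟨r^4s⟩| = 2, so |H| is a multiple of lcm(2, 2) = 2 and divides |G| = 20.
Closing under the operation: H = {e, r^5, r^4s, r^9s}, so |H| = 4.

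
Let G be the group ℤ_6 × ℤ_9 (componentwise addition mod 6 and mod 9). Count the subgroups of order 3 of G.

|G| = 54 and 3 | 54, so subgroups of order 3 are possible by Lagrange.
The subgroups of order 3 are: {(0,0), (0,3), (0,6)}; {(0,0), (2,0), (4,0)}; {(0,0), (2,3), (4,6)}; {(0,0), (2,6), (4,3)}.
So G has 4 subgroups of order 3.

4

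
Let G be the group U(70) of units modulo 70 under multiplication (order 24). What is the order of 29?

2

Compute successive powers of 29 mod 70: 29, 1; 29^2 ≡ 1 (mod 70).
So |⟨29⟩| = 2.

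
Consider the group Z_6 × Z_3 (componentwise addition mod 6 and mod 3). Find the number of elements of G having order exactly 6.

8

An element (a,b) has order lcm(ord(a), ord(b)); count pairs with lcm equal to 6.
Enumerating gives 8 such elements.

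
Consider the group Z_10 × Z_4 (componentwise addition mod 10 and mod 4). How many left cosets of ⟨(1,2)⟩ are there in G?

|⟨(1,2)⟩| = 10 and |G| = 40.
By Lagrange, [G : H] = |G|/|H| = 40/10 = 4.

4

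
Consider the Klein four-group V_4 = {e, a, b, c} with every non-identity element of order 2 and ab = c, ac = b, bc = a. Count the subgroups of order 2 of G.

|G| = 4 and 2 | 4, so subgroups of order 2 are possible by Lagrange.
The subgroups of order 2 are: {e, a}; {e, b}; {e, c}.
So G has 3 subgroups of order 2.

3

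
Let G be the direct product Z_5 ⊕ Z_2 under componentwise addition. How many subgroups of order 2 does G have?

1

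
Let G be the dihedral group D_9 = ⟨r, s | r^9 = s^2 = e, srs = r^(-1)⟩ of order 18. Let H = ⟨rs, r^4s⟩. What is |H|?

|⟨rs⟩| = 2 and |⟨r^4s⟩| = 2, so |H| is a multiple of lcm(2, 2) = 2 and divides |G| = 18.
Closing under the operation: H = {e, r^3, r^6, rs, r^4s, r^7s}, so |H| = 6.

6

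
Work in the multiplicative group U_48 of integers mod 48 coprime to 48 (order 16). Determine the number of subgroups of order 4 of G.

11

|G| = 16 and 4 | 16, so subgroups of order 4 are possible by Lagrange.
The subgroups of order 4 are: {1, 11, 25, 35}; {1, 13, 25, 37}; {1, 7, 17, 23}; {1, 17, 25, 41}; … (11 in all).
So G has 11 subgroups of order 4.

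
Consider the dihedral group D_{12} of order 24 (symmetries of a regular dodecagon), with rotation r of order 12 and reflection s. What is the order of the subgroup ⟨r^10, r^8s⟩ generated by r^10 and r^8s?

|⟨r^10⟩| = 6 and |⟨r^8s⟩| = 2, so |H| is a multiple of lcm(6, 2) = 6 and divides |G| = 24.
Closing under the operation: H = {e, r^2, r^4, r^6, r^8, r^10, s, r^2s, r^4s, r^6s, r^8s, r^10s}, so |H| = 12.

12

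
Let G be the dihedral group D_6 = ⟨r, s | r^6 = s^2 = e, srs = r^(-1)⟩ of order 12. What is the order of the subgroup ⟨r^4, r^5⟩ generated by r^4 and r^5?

|⟨r^4⟩| = 3 and |⟨r^5⟩| = 6, so |H| is a multiple of lcm(3, 6) = 6 and divides |G| = 12.
Closing under the operation: H = {e, r, r^2, r^3, r^4, r^5}, so |H| = 6.

6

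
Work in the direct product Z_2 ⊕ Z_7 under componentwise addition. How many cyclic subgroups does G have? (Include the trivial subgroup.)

4

A cyclic subgroup of order d is generated by each of its φ(d) elements of order d, so the cyclic subgroups of order d number (#elements of order d)/φ(d).
Cyclic subgroups by order — order 1: 1; order 2: 1; order 7: 1; order 14: 1.
Total: 4.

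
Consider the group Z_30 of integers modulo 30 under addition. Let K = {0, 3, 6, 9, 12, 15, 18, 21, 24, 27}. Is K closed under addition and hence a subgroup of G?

Yes

|K| = 10 divides |G| = 30, consistent with Lagrange.
K contains the identity, every element's inverse is in K, and K is closed under +: it is a subgroup.
In fact K = ⟨3⟩.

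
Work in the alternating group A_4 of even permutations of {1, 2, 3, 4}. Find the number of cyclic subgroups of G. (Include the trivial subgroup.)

8

A cyclic subgroup of order d is generated by each of its φ(d) elements of order d, so the cyclic subgroups of order d number (#elements of order d)/φ(d).
Cyclic subgroups by order — order 1: 1; order 2: 3; order 3: 4.
Total: 8.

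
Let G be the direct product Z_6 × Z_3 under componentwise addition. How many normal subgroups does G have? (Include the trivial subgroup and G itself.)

12

G is abelian, so every subgroup is normal.
G has 12 subgroups in total, hence 12 normal subgroups.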